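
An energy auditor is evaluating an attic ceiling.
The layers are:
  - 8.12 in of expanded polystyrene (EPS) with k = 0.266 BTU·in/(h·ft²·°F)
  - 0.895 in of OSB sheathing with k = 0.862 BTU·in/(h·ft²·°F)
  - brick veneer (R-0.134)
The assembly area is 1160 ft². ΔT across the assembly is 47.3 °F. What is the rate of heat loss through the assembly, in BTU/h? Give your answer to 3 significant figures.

1730 BTU/h

8.12/0.266 = 30.53
0.895/0.862 = 1.038
R_total = 30.53 + 1.038 + 0.134 = 31.7 ft²·°F·h/BTU
Q = A·ΔT/R = 1160 × 47.3 / 31.7 = 1731 BTU/h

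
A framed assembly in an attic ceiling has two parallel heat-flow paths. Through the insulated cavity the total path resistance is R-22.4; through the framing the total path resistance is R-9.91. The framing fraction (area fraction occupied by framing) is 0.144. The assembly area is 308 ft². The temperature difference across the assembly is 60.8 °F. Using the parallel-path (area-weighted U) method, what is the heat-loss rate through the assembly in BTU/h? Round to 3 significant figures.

U_eff = 0.856/22.4 + 0.144/9.91 = 0.03821 + 0.01453 = 0.05275
R_eff = 1/U_eff = 18.96 ft²·°F·h/BTU
Q = 308 × 60.8 / 18.96 = 987.7 BTU/h

988 BTU/h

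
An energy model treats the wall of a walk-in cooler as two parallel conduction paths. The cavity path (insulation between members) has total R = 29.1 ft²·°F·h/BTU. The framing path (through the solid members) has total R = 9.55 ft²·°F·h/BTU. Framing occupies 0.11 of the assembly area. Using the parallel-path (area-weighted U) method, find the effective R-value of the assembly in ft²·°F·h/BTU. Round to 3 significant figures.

U_eff = 0.89/29.1 + 0.11/9.55 = 0.03058 + 0.01152 = 0.0421
R_eff = 1/U_eff = 23.75 ft²·°F·h/BTU

23.8 ft²·°F·h/BTU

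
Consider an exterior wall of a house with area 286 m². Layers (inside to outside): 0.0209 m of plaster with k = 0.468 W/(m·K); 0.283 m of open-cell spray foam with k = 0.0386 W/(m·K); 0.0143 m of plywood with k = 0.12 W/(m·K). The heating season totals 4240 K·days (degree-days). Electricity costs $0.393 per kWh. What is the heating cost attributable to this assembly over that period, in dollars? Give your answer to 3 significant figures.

0.0209/0.468 = 0.04466
0.283/0.0386 = 7.332
0.0143/0.12 = 0.1192
R_total = 0.04466 + 7.332 + 0.1192 = 7.495 m²·K/W
E = A × HDD × 24 / R / 1000 = 286 × 4240 × 24 / 7.495 / 1000 = 3883 kWh
Cost = 3883 × 0.393 = $1526

1530 dollars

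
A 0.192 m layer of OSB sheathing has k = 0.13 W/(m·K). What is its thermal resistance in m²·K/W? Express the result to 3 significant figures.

1.48 m²·K/W

R = L/k = 0.192/0.13 = 1.477 m²·K/W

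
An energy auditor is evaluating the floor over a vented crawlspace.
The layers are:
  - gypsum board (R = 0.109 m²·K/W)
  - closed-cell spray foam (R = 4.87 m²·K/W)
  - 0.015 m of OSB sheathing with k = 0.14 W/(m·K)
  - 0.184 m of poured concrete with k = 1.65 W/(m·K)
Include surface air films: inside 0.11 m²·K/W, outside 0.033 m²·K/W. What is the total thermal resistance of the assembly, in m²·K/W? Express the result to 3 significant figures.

0.015/0.14 = 0.1071
0.184/1.65 = 0.1115
R_total = 0.11 + 0.109 + 4.87 + 0.1071 + 0.1115 + 0.033 = 5.341 m²·K/W

5.34 m²·K/W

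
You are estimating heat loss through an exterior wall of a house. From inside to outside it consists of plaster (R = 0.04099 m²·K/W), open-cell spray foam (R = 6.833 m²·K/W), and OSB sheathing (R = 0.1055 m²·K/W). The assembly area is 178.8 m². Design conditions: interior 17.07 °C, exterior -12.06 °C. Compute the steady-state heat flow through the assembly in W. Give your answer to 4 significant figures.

R_total = 0.04099 + 6.833 + 0.1055 = 6.9795 m²·K/W
Q = A·ΔT/R = 178.8 × (17.07 − (-12.06)) / 6.9795 = 746.25 W

746.2 W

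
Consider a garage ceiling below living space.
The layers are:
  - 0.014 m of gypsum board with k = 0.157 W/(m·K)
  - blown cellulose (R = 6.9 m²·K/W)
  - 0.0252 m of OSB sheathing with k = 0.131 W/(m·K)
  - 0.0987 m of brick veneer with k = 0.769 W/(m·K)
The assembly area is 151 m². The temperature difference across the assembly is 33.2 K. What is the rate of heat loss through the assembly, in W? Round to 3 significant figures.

686 W

0.014/0.157 = 0.08917
0.0252/0.131 = 0.1924
0.0987/0.769 = 0.1283
R_total = 0.08917 + 6.9 + 0.1924 + 0.1283 = 7.31 m²·K/W
Q = A·ΔT/R = 151 × 33.2 / 7.31 = 685.8 W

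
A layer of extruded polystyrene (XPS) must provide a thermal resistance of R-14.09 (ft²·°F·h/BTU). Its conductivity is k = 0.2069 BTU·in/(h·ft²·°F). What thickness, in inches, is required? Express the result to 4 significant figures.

2.915 in

L = R × k = 14.09 × 0.2069 = 2.9152 in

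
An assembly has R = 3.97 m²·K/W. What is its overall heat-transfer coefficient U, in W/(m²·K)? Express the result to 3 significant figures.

0.252 W/(m²·K)

U = 1/R = 1/3.97 = 0.2519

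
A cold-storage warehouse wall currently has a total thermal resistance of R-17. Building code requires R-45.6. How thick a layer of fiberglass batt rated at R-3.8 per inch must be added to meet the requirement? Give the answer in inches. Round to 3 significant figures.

7.53 in

ΔR = 45.6 − 17 = 28.6 ft²·°F·h/BTU
L = ΔR / (R/in) = 28.6/3.8 = 7.526 in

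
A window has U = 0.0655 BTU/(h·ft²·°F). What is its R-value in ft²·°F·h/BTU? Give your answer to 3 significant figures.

R = 1/U = 1/0.0655 = 15.27

15.3 ft²·°F·h/BTU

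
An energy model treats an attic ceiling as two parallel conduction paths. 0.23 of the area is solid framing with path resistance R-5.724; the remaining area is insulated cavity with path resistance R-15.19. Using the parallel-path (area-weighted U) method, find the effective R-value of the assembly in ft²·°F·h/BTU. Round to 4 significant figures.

11.00 ft²·°F·h/BTU

U_eff = 0.77/15.19 + 0.23/5.724 = 0.050691 + 0.040182 = 0.090873
R_eff = 1/U_eff = 11.004 ft²·°F·h/BTU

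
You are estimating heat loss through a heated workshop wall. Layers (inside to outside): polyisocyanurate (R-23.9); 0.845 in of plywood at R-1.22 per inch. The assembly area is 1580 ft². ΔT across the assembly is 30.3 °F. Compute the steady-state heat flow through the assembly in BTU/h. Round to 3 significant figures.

0.845 × 1.22 = 1.031
R_total = 23.9 + 1.031 = 24.93 ft²·°F·h/BTU
Q = A·ΔT/R = 1580 × 30.3 / 24.93 = 1920 BTU/h

1920 BTU/h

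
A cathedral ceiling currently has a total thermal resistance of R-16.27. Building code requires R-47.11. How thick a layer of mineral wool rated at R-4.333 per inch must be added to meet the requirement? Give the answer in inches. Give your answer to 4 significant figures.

ΔR = 47.11 − 16.27 = 30.84 ft²·°F·h/BTU
L = ΔR / (R/in) = 30.84/4.333 = 7.1175 in

7.117 in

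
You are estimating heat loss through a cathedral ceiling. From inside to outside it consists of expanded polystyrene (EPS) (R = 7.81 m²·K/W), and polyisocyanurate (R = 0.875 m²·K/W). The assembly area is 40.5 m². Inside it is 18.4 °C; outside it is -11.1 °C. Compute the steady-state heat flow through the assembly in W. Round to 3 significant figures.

R_total = 7.81 + 0.875 = 8.685 m²·K/W
Q = A·ΔT/R = 40.5 × (18.4 − (-11.1)) / 8.685 = 137.6 W

138 W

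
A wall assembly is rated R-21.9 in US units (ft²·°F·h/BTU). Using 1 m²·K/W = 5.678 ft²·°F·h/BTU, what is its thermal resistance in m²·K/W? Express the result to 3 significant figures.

R_SI = 21.9/5.678 = 3.857

3.86 m²·K/W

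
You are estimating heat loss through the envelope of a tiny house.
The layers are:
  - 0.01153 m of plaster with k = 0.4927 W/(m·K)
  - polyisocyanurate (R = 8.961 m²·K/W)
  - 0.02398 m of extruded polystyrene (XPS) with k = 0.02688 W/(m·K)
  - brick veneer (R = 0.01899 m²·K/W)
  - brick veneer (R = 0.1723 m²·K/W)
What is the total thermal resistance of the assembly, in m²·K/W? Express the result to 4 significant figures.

0.01153/0.4927 = 0.023402
0.02398/0.02688 = 0.89211
R_total = 0.023402 + 8.961 + 0.89211 + 0.01899 + 0.1723 = 10.068 m²·K/W

10.07 m²·K/W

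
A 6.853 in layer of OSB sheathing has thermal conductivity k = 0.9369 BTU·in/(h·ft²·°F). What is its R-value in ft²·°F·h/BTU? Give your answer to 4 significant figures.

R = L/k = 6.853/0.9369 = 7.3145 ft²·°F·h/BTU

7.315 ft²·°F·h/BTU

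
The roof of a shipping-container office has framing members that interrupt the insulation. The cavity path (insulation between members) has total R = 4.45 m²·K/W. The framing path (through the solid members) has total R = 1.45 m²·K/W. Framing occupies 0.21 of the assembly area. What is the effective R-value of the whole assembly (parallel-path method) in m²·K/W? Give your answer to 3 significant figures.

U_eff = 0.79/4.45 + 0.21/1.45 = 0.1775 + 0.1448 = 0.3224
R_eff = 1/U_eff = 3.102 m²·K/W

3.10 m²·K/W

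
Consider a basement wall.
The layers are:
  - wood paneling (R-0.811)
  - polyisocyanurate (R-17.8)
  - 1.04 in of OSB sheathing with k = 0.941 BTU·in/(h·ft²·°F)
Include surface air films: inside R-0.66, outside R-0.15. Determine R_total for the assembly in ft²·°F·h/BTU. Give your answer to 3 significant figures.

20.5 ft²·°F·h/BTU

1.04/0.941 = 1.105
R_total = 0.66 + 0.811 + 17.8 + 1.105 + 0.15 = 20.53 ft²·°F·h/BTU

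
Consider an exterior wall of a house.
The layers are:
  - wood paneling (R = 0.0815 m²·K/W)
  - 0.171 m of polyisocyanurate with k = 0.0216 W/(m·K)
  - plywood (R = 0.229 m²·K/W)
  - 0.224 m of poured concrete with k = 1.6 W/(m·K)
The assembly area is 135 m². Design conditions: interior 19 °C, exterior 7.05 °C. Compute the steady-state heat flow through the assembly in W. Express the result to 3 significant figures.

0.171/0.0216 = 7.917
0.224/1.6 = 0.14
R_total = 0.0815 + 7.917 + 0.229 + 0.14 = 8.367 m²·K/W
Q = A·ΔT/R = 135 × (19 − 7.05) / 8.367 = 192.8 W

193 W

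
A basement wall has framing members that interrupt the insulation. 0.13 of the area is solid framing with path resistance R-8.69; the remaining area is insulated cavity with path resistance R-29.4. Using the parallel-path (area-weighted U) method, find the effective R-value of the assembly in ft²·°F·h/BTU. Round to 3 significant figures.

U_eff = 0.87/29.4 + 0.13/8.69 = 0.02959 + 0.01496 = 0.04455
R_eff = 1/U_eff = 22.45 ft²·°F·h/BTU

22.4 ft²·°F·h/BTU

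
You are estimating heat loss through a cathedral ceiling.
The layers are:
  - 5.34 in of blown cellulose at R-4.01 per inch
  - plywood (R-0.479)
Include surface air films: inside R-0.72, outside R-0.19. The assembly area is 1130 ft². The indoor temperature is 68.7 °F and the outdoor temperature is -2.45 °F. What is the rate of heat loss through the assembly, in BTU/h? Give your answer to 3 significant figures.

3530 BTU/h

5.34 × 4.01 = 21.41
R_total = 0.72 + 21.41 + 0.479 + 0.19 = 22.8 ft²·°F·h/BTU
Q = A·ΔT/R = 1130 × (68.7 − (-2.45)) / 22.8 = 3526 BTU/h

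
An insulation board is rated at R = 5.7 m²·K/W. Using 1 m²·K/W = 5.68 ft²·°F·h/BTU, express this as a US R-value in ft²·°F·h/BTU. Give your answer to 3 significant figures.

32.4 ft²·°F·h/BTU

R_US = 5.7 × 5.68 = 32.38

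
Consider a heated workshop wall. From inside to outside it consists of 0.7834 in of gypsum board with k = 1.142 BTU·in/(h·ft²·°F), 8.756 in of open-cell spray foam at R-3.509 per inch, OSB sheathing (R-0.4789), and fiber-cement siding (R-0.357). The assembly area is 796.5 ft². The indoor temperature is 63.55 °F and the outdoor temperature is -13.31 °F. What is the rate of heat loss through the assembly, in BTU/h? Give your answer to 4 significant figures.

0.7834/1.142 = 0.68599
8.756 × 3.509 = 30.725
R_total = 0.68599 + 30.725 + 0.4789 + 0.357 = 32.247 ft²·°F·h/BTU
Q = A·ΔT/R = 796.5 × (63.55 − (-13.31)) / 32.247 = 1898.5 BTU/h

1898 BTU/h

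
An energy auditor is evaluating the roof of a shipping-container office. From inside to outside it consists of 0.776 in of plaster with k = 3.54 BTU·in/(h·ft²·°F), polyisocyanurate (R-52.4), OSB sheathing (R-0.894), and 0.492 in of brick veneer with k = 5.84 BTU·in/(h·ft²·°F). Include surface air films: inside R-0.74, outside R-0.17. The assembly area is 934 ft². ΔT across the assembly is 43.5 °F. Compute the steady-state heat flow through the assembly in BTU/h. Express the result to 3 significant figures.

0.776/3.54 = 0.2192
0.492/5.84 = 0.08425
R_total = 0.74 + 0.2192 + 52.4 + 0.894 + 0.08425 + 0.17 = 54.51 ft²·°F·h/BTU
Q = A·ΔT/R = 934 × 43.5 / 54.51 = 745.4 BTU/h

745 BTU/h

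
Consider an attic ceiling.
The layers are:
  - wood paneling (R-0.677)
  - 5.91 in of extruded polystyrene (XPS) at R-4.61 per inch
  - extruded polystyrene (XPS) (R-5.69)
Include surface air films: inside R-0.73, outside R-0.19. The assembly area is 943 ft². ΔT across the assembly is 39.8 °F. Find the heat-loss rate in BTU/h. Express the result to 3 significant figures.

1090 BTU/h

5.91 × 4.61 = 27.25
R_total = 0.73 + 0.677 + 27.25 + 5.69 + 0.19 = 34.53 ft²·°F·h/BTU
Q = A·ΔT/R = 943 × 39.8 / 34.53 = 1087 BTU/h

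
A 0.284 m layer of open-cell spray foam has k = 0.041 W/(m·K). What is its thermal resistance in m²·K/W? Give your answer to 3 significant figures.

6.93 m²·K/W

R = L/k = 0.284/0.041 = 6.927 m²·K/W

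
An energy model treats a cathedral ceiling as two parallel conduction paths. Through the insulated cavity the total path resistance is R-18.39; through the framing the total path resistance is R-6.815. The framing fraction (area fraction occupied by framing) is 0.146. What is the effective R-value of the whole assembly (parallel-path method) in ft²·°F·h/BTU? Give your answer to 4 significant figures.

U_eff = 0.854/18.39 + 0.146/6.815 = 0.046438 + 0.021423 = 0.067862
R_eff = 1/U_eff = 14.736 ft²·°F·h/BTU

14.74 ft²·°F·h/BTU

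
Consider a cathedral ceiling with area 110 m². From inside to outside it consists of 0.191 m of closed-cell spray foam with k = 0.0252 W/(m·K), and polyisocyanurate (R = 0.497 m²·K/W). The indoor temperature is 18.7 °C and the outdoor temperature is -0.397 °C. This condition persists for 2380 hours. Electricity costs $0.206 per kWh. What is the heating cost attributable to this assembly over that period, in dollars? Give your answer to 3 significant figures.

0.191/0.0252 = 7.579
R_total = 7.579 + 0.497 = 8.076 m²·K/W
Q = 110 × (18.7 − (-0.397)) / 8.076 = 260.1 W
E = 260.1 W × 2380 h / 1000 = 619 kWh
Cost = 619 × 0.206 = $127.5

128 dollars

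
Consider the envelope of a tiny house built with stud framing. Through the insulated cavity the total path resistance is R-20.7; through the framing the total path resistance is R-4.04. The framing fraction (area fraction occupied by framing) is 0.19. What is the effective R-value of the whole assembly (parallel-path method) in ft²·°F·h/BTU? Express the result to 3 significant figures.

11.6 ft²·°F·h/BTU

U_eff = 0.81/20.7 + 0.19/4.04 = 0.03913 + 0.04703 = 0.08616
R_eff = 1/U_eff = 11.61 ft²·°F·h/BTU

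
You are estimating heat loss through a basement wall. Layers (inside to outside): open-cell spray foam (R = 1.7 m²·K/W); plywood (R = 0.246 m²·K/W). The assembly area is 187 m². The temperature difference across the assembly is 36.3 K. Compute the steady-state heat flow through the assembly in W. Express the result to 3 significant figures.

3490 W

R_total = 1.7 + 0.246 = 1.946 m²·K/W
Q = A·ΔT/R = 187 × 36.3 / 1.946 = 3488 W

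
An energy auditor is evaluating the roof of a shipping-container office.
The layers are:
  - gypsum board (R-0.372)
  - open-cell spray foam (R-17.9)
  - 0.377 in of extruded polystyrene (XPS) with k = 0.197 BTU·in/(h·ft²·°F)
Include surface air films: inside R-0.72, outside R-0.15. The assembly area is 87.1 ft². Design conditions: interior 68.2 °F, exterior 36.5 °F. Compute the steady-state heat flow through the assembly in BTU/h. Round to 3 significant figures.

131 BTU/h

0.377/0.197 = 1.914
R_total = 0.72 + 0.372 + 17.9 + 1.914 + 0.15 = 21.06 ft²·°F·h/BTU
Q = A·ΔT/R = 87.1 × (68.2 − 36.5) / 21.06 = 131.1 BTU/h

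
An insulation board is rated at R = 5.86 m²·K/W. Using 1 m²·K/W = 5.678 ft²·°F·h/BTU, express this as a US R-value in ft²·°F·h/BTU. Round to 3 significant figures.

33.3 ft²·°F·h/BTU

R_US = 5.86 × 5.678 = 33.27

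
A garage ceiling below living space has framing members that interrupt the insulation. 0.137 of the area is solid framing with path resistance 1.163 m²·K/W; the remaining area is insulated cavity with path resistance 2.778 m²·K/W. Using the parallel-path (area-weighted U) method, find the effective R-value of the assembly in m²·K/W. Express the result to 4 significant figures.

2.334 m²·K/W

U_eff = 0.863/2.778 + 0.137/1.163 = 0.31066 + 0.1178 = 0.42845
R_eff = 1/U_eff = 2.334 m²·K/W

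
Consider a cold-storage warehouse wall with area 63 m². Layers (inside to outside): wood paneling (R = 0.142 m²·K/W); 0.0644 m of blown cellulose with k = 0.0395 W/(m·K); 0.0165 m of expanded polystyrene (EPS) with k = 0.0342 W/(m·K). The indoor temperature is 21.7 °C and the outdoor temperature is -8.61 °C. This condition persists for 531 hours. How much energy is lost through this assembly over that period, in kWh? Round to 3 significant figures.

0.0644/0.0395 = 1.63
0.0165/0.0342 = 0.4825
R_total = 0.142 + 1.63 + 0.4825 = 2.255 m²·K/W
Q = 63 × (21.7 − (-8.61)) / 2.255 = 846.9 W
E = 846.9 W × 531 h / 1000 = 449.7 kWh

450 kWh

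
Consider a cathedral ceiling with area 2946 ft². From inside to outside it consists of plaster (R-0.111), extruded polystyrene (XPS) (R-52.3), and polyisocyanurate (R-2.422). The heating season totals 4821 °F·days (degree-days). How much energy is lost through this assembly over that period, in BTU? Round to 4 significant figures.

6216000 BTU

R_total = 0.111 + 52.3 + 2.422 = 54.833 ft²·°F·h/BTU
E = A × HDD × 24 / R = 2946 × 4821 × 24 / 54.833 = 6216400 BTU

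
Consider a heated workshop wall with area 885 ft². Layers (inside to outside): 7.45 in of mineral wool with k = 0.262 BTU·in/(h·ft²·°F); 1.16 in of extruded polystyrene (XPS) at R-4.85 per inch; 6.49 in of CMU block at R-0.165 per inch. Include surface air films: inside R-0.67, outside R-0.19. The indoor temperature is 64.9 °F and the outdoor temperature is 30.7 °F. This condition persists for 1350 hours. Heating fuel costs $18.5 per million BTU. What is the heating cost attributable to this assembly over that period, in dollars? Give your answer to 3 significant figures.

7.45/0.262 = 28.44
1.16 × 4.85 = 5.626
6.49 × 0.165 = 1.071
R_total = 0.67 + 28.44 + 5.626 + 1.071 + 0.19 = 35.99 ft²·°F·h/BTU
Q = 885 × (64.9 − 30.7) / 35.99 = 840.9 BTU/h
E = 840.9 × 1350 = 1135000 BTU
Cost = 1135000/10⁶ × 18.5 = $21

21.0 dollars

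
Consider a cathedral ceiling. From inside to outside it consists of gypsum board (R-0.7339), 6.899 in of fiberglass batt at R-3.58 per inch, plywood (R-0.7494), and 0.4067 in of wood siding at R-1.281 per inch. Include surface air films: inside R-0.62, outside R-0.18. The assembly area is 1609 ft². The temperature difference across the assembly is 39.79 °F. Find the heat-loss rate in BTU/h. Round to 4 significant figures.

2328 BTU/h

6.899 × 3.58 = 24.698
0.4067 × 1.281 = 0.52098
R_total = 0.62 + 0.7339 + 24.698 + 0.7494 + 0.52098 + 0.18 = 27.503 ft²·°F·h/BTU
Q = A·ΔT/R = 1609 × 39.79 / 27.503 = 2327.8 BTU/h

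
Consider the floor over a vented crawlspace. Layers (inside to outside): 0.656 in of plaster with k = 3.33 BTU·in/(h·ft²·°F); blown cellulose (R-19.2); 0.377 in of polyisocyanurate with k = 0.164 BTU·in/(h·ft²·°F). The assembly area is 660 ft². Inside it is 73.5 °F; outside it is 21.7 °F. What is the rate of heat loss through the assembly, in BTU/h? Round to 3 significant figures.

0.656/3.33 = 0.197
0.377/0.164 = 2.299
R_total = 0.197 + 19.2 + 2.299 = 21.7 ft²·°F·h/BTU
Q = A·ΔT/R = 660 × (73.5 − 21.7) / 21.7 = 1576 BTU/h

1580 BTU/h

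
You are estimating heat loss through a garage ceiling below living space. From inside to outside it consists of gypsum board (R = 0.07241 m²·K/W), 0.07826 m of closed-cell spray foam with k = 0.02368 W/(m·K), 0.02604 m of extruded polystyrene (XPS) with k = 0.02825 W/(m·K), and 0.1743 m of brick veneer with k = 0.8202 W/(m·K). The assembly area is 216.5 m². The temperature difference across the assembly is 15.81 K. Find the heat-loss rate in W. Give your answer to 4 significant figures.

758.7 W

0.07826/0.02368 = 3.3049
0.02604/0.02825 = 0.92177
0.1743/0.8202 = 0.21251
R_total = 0.07241 + 3.3049 + 0.92177 + 0.21251 = 4.5116 m²·K/W
Q = A·ΔT/R = 216.5 × 15.81 / 4.5116 = 758.68 W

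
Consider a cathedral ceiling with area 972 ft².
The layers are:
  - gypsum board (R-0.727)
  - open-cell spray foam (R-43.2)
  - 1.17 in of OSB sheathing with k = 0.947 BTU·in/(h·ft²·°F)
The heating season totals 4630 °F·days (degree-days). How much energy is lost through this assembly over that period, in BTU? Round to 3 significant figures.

2390000 BTU

1.17/0.947 = 1.235
R_total = 0.727 + 43.2 + 1.235 = 45.16 ft²·°F·h/BTU
E = A × HDD × 24 / R = 972 × 4630 × 24 / 45.16 = 2392000 BTU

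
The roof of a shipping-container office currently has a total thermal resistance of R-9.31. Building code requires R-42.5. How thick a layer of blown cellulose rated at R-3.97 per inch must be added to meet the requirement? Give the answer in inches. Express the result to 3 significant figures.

ΔR = 42.5 − 9.31 = 33.19 ft²·°F·h/BTU
L = ΔR / (R/in) = 33.19/3.97 = 8.36 in

8.36 in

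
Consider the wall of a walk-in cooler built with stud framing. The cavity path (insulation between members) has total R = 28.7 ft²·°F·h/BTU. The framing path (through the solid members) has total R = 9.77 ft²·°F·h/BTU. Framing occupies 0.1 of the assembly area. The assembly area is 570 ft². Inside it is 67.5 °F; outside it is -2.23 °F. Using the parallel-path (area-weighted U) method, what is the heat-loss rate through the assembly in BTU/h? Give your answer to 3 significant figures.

U_eff = 0.9/28.7 + 0.1/9.77 = 0.03136 + 0.01024 = 0.04159
R_eff = 1/U_eff = 24.04 ft²·°F·h/BTU
Q = 570 × (67.5 − (-2.23)) / 24.04 = 1653 BTU/h

1650 BTU/h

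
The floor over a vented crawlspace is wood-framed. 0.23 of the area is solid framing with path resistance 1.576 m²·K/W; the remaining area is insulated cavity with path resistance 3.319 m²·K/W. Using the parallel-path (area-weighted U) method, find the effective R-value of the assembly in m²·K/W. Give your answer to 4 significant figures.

2.646 m²·K/W

U_eff = 0.77/3.319 + 0.23/1.576 = 0.232 + 0.14594 = 0.37794
R_eff = 1/U_eff = 2.6459 m²·K/W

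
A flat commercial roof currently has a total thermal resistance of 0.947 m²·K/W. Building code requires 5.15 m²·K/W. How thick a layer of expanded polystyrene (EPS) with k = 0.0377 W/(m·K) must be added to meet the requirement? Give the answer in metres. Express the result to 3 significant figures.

ΔR = 5.15 − 0.947 = 4.203 m²·K/W
L = ΔR × k = 4.203 × 0.0377 = 0.1585 m

0.158 m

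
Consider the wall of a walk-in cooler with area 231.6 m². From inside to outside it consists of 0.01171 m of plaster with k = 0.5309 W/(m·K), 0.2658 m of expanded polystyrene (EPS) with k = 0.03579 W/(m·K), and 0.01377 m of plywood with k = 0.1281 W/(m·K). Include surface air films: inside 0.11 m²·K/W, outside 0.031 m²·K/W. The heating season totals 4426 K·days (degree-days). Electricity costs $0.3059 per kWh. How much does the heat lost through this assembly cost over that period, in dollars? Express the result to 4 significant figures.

0.01171/0.5309 = 0.022057
0.2658/0.03579 = 7.4267
0.01377/0.1281 = 0.10749
R_total = 0.11 + 0.022057 + 7.4267 + 0.10749 + 0.031 = 7.6972 m²·K/W
E = A × HDD × 24 / R / 1000 = 231.6 × 4426 × 24 / 7.6972 / 1000 = 3196.2 kWh
Cost = 3196.2 × 0.3059 = $977.7

977.7 dollars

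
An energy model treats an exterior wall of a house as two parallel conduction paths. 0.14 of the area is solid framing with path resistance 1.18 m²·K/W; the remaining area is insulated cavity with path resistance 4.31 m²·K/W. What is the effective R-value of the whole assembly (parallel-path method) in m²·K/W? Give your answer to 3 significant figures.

U_eff = 0.86/4.31 + 0.14/1.18 = 0.1995 + 0.1186 = 0.3182
R_eff = 1/U_eff = 3.143 m²·K/W

3.14 m²·K/W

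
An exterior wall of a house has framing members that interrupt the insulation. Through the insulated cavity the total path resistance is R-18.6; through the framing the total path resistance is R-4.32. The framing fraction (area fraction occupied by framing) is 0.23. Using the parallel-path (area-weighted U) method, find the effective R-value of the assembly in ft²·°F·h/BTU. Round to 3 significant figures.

10.6 ft²·°F·h/BTU

U_eff = 0.77/18.6 + 0.23/4.32 = 0.0414 + 0.05324 = 0.09464
R_eff = 1/U_eff = 10.57 ft²·°F·h/BTU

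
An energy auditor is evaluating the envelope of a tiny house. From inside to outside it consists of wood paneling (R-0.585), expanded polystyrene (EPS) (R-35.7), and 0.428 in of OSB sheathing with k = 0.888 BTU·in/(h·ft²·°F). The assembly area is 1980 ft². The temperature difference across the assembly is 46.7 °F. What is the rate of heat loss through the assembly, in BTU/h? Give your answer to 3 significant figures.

2510 BTU/h

0.428/0.888 = 0.482
R_total = 0.585 + 35.7 + 0.482 = 36.77 ft²·°F·h/BTU
Q = A·ΔT/R = 1980 × 46.7 / 36.77 = 2515 BTU/h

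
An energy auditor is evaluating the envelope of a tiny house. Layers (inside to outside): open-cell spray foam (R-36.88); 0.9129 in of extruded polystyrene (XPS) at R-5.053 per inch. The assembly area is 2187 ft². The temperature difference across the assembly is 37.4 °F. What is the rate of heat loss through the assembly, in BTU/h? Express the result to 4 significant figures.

0.9129 × 5.053 = 4.6129
R_total = 36.88 + 4.6129 = 41.493 ft²·°F·h/BTU
Q = A·ΔT/R = 2187 × 37.4 / 41.493 = 1971.3 BTU/h

1971 BTU/h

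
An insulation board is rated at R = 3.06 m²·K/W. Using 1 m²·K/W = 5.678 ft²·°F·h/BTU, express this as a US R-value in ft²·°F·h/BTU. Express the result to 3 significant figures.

17.4 ft²·°F·h/BTU

R_US = 3.06 × 5.678 = 17.37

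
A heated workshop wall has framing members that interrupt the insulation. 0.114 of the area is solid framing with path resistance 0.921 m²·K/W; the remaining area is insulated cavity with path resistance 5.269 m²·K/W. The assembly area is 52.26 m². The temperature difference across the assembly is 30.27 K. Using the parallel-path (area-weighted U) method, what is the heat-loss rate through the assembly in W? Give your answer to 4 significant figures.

461.8 W

U_eff = 0.886/5.269 + 0.114/0.921 = 0.16815 + 0.12378 = 0.29193
R_eff = 1/U_eff = 3.4255 m²·K/W
Q = 52.26 × 30.27 / 3.4255 = 461.81 W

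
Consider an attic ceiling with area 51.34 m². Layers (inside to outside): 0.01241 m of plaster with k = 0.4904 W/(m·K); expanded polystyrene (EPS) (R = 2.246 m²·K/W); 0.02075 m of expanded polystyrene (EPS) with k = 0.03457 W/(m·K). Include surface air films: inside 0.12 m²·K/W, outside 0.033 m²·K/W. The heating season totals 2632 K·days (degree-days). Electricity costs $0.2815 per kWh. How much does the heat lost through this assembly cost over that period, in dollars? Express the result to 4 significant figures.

0.01241/0.4904 = 0.025306
0.02075/0.03457 = 0.60023
R_total = 0.12 + 0.025306 + 2.246 + 0.60023 + 0.033 = 3.0245 m²·K/W
E = A × HDD × 24 / R / 1000 = 51.34 × 2632 × 24 / 3.0245 / 1000 = 1072.2 kWh
Cost = 1072.2 × 0.2815 = $301.84

301.8 dollars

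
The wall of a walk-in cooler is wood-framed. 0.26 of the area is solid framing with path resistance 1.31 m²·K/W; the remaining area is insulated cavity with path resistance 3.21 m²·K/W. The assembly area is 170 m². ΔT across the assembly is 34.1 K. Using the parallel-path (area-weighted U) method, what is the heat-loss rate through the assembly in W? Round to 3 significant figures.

2490 W

U_eff = 0.74/3.21 + 0.26/1.31 = 0.2305 + 0.1985 = 0.429
R_eff = 1/U_eff = 2.331 m²·K/W
Q = 170 × 34.1 / 2.331 = 2487 W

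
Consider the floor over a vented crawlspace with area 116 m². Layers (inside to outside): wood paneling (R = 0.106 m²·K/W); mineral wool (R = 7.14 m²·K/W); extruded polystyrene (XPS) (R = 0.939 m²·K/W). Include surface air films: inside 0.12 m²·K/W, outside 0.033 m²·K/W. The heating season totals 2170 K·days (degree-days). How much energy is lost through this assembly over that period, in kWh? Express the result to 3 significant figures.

725 kWh

R_total = 0.12 + 0.106 + 7.14 + 0.939 + 0.033 = 8.338 m²·K/W
E = A × HDD × 24 / R / 1000 = 116 × 2170 × 24 / 8.338 / 1000 = 724.5 kWh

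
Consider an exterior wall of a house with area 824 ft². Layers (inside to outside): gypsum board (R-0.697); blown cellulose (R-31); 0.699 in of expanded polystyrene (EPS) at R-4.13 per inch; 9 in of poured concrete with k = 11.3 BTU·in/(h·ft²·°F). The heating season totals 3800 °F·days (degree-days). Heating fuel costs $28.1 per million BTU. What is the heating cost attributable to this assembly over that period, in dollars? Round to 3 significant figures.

59.7 dollars

0.699 × 4.13 = 2.887
9/11.3 = 0.7965
R_total = 0.697 + 31 + 2.887 + 0.7965 = 35.38 ft²·°F·h/BTU
E = A × HDD × 24 / R = 824 × 3800 × 24 / 35.38 = 2124000 BTU
Cost = 2124000/10⁶ × 28.1 = $59.69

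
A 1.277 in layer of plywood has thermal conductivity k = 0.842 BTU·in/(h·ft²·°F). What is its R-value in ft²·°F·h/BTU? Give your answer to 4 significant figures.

R = L/k = 1.277/0.842 = 1.5166 ft²·°F·h/BTU

1.517 ft²·°F·h/BTU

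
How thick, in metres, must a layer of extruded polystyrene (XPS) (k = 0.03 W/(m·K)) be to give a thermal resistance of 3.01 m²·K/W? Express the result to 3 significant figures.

0.0903 m

L = R·k = 3.01 × 0.03 = 0.0903 m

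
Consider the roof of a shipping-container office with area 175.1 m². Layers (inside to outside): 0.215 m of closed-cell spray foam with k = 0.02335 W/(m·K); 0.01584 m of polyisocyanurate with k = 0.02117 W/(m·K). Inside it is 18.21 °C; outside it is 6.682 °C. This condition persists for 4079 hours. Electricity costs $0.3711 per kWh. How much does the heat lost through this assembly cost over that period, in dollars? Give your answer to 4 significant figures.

306.9 dollars

0.215/0.02335 = 9.2077
0.01584/0.02117 = 0.74823
R_total = 9.2077 + 0.74823 = 9.9559 m²·K/W
Q = 175.1 × (18.21 − 6.682) / 9.9559 = 202.75 W
E = 202.75 W × 4079 h / 1000 = 827.01 kWh
Cost = 827.01 × 0.3711 = $306.9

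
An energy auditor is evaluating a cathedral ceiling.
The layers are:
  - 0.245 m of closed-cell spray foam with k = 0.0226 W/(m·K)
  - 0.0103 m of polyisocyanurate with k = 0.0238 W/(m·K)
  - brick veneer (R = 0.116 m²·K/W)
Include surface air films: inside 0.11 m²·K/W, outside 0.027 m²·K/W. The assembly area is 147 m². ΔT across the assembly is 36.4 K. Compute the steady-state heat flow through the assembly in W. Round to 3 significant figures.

0.245/0.0226 = 10.84
0.0103/0.0238 = 0.4328
R_total = 0.11 + 10.84 + 0.4328 + 0.116 + 0.027 = 11.53 m²·K/W
Q = A·ΔT/R = 147 × 36.4 / 11.53 = 464.2 W

464 W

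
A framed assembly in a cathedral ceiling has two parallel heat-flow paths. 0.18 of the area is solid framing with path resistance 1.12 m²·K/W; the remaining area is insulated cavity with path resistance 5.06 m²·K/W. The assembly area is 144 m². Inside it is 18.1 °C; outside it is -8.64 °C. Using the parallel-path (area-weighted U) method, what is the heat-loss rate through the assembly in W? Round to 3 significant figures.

1240 W

U_eff = 0.82/5.06 + 0.18/1.12 = 0.1621 + 0.1607 = 0.3228
R_eff = 1/U_eff = 3.098 m²·K/W
Q = 144 × (18.1 − (-8.64)) / 3.098 = 1243 W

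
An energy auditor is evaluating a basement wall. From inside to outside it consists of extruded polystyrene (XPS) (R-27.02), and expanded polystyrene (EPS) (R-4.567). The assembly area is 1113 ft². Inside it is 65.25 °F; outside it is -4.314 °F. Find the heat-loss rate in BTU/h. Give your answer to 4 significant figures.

2451 BTU/h

R_total = 27.02 + 4.567 = 31.587 ft²·°F·h/BTU
Q = A·ΔT/R = 1113 × (65.25 − (-4.314)) / 31.587 = 2451.2 BTU/h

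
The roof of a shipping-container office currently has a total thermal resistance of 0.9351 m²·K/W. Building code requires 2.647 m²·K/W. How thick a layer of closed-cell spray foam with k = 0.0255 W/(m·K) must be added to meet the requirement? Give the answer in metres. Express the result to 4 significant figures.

ΔR = 2.647 − 0.9351 = 1.7119 m²·K/W
L = ΔR × k = 1.7119 × 0.0255 = 0.043653 m

0.04365 m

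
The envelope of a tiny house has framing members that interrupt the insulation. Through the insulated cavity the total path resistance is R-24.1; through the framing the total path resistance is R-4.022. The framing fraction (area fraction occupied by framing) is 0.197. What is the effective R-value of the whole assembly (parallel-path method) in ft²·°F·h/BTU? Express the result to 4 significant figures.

U_eff = 0.803/24.1 + 0.197/4.022 = 0.03332 + 0.048981 = 0.0823
R_eff = 1/U_eff = 12.151 ft²·°F·h/BTU

12.15 ft²·°F·h/BTU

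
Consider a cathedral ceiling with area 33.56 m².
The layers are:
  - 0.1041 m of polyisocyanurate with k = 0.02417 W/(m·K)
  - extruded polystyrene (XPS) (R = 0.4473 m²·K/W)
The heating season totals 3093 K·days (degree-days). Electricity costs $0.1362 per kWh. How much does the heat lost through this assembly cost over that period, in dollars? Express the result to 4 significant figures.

71.37 dollars

0.1041/0.02417 = 4.307
R_total = 4.307 + 0.4473 = 4.7543 m²·K/W
E = A × HDD × 24 / R / 1000 = 33.56 × 3093 × 24 / 4.7543 / 1000 = 524 kWh
Cost = 524 × 0.1362 = $71.368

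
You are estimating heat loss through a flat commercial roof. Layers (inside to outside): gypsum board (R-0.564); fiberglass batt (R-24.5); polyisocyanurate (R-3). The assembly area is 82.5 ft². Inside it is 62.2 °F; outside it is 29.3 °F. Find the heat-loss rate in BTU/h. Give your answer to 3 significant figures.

R_total = 0.564 + 24.5 + 3 = 28.06 ft²·°F·h/BTU
Q = A·ΔT/R = 82.5 × (62.2 − 29.3) / 28.06 = 96.72 BTU/h

96.7 BTU/h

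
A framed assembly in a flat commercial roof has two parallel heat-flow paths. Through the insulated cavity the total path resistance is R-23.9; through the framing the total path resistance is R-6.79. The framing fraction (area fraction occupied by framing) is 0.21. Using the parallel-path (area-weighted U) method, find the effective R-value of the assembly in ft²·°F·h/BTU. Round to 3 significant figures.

U_eff = 0.79/23.9 + 0.21/6.79 = 0.03305 + 0.03093 = 0.06398
R_eff = 1/U_eff = 15.63 ft²·°F·h/BTU

15.6 ft²·°F·h/BTU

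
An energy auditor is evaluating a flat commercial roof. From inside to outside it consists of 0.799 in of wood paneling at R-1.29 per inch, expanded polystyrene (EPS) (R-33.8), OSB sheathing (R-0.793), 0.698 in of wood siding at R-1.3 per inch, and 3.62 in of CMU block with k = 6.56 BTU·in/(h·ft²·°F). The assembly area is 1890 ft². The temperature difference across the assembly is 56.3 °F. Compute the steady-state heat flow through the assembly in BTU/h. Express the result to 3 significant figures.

0.799 × 1.29 = 1.031
0.698 × 1.3 = 0.9074
3.62/6.56 = 0.5518
R_total = 1.031 + 33.8 + 0.793 + 0.9074 + 0.5518 = 37.08 ft²·°F·h/BTU
Q = A·ΔT/R = 1890 × 56.3 / 37.08 = 2869 BTU/h

2870 BTU/h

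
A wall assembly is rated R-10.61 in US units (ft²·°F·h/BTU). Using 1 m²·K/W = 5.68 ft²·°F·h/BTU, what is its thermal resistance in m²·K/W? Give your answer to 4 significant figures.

1.868 m²·K/W

R_SI = 10.61/5.68 = 1.868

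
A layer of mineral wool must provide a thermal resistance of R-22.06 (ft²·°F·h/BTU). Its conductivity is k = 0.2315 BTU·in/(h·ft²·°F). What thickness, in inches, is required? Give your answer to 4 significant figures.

5.107 in

L = R × k = 22.06 × 0.2315 = 5.1069 in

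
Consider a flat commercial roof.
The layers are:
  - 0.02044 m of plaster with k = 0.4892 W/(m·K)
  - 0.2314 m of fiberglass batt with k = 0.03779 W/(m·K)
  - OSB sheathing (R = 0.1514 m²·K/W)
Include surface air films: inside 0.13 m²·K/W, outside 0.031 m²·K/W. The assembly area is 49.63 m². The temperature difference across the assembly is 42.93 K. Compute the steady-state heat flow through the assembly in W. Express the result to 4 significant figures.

0.02044/0.4892 = 0.041783
0.2314/0.03779 = 6.1233
R_total = 0.13 + 0.041783 + 6.1233 + 0.1514 + 0.031 = 6.4775 m²·K/W
Q = A·ΔT/R = 49.63 × 42.93 / 6.4775 = 328.93 W

328.9 W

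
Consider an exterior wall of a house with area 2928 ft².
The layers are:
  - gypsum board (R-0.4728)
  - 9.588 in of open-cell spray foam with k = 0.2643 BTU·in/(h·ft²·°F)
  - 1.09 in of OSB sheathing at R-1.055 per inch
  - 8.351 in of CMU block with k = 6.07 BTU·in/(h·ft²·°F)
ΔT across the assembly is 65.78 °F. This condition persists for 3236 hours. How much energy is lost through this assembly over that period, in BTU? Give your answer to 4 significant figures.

9.588/0.2643 = 36.277
1.09 × 1.055 = 1.15
8.351/6.07 = 1.3758
R_total = 0.4728 + 36.277 + 1.15 + 1.3758 = 39.275 ft²·°F·h/BTU
Q = 2928 × 65.78 / 39.275 = 4903.9 BTU/h
E = 4903.9 × 3236 = 15869000 BTU

15870000 BTU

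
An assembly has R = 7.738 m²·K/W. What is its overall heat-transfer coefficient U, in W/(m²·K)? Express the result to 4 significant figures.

U = 1/R = 1/7.738 = 0.12923

0.1292 W/(m²·K)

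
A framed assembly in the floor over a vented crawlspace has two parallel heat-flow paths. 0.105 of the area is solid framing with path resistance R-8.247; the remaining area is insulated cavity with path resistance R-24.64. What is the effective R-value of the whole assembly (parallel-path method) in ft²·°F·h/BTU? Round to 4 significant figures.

U_eff = 0.895/24.64 + 0.105/8.247 = 0.036323 + 0.012732 = 0.049055
R_eff = 1/U_eff = 20.385 ft²·°F·h/BTU

20.39 ft²·°F·h/BTU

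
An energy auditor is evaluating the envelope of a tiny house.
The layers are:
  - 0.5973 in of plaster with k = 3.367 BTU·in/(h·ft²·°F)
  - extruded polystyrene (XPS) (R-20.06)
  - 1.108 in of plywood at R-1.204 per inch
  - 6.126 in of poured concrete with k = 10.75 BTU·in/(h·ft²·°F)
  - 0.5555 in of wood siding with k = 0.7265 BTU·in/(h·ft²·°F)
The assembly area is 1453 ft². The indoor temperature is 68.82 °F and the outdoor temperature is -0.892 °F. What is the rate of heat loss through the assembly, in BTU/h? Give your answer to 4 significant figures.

0.5973/3.367 = 0.1774
1.108 × 1.204 = 1.334
6.126/10.75 = 0.56986
0.5555/0.7265 = 0.76462
R_total = 0.1774 + 20.06 + 1.334 + 0.56986 + 0.76462 = 22.906 ft²·°F·h/BTU
Q = A·ΔT/R = 1453 × (68.82 − (-0.892)) / 22.906 = 4422.1 BTU/h

4422 BTU/h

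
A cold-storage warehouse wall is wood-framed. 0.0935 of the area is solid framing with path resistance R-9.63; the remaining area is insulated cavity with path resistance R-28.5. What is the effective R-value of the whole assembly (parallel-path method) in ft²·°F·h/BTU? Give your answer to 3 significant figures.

U_eff = 0.9065/28.5 + 0.0935/9.63 = 0.03181 + 0.009709 = 0.04152
R_eff = 1/U_eff = 24.09 ft²·°F·h/BTU

24.1 ft²·°F·h/BTU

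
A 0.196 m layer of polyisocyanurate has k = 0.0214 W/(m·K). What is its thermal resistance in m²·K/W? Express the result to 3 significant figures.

R = L/k = 0.196/0.0214 = 9.159 m²·K/W

9.16 m²·K/W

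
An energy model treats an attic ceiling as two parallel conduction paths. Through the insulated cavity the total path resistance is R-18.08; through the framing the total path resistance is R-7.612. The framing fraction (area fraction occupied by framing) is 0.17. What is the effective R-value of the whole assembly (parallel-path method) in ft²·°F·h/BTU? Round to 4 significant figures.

U_eff = 0.83/18.08 + 0.17/7.612 = 0.045907 + 0.022333 = 0.06824
R_eff = 1/U_eff = 14.654 ft²·°F·h/BTU

14.65 ft²·°F·h/BTU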